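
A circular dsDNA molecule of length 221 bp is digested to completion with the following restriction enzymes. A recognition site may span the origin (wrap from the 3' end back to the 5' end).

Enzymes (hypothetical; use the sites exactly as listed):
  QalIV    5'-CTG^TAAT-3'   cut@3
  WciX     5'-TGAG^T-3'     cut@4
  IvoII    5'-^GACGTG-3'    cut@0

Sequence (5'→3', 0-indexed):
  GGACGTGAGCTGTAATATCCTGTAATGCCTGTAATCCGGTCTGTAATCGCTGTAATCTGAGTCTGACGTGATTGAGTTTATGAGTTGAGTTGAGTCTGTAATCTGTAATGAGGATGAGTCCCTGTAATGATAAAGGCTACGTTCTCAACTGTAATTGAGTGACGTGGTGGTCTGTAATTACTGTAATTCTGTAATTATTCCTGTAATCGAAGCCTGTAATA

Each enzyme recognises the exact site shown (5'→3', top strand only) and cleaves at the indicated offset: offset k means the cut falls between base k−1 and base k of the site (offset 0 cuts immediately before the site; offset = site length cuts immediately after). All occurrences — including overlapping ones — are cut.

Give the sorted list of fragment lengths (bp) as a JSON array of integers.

[1,3,4,5,5,6,6,7,8,8,8,9,9,9,9,10,11,12,12,12,13,13,14,27]

Scan for sites:
  QalIV CTGTAAT/3: at [9, 19, 28, 40, 49, 95, 102, 121, 148, 171, 180, 188, 200, 213] ⇒ [12, 22, 31, 43, 52, 98, 105, 124, 151, 174, 183, 191, 203, 216]
  WciX TGAGT/4: at [57, 72, 80, 85, 90, 114, 155] ⇒ [61, 76, 84, 89, 94, 118, 159]
  IvoII GACGTG/0: at [1, 64, 160] ⇒ [1, 64, 160]

Pooled cuts: [1, 12, 22, 31, 43, 52, 61, 64, 76, 84, 89, 94, 98, 105, 118, 124, 151, 159, 160, 174, 183, 191, 203, 216]

Fragments:
  1→12: 11 bp
  12→22: 10 bp
  22→31: 9 bp
  31→43: 12 bp
  43→52: 9 bp
  52→61: 9 bp
  61→64: 3 bp
  64→76: 12 bp
  76→84: 8 bp
  84→89: 5 bp
  89→94: 5 bp
  94→98: 4 bp
  98→105: 7 bp
  105→118: 13 bp
  118→124: 6 bp
  124→151: 27 bp
  151→159: 8 bp
  159→160: 1 bp
  160→174: 14 bp
  174→183: 9 bp
  183→191: 8 bp
  191→203: 12 bp
  203→216: 13 bp
  216→1 (wrap): 221-216+1 = 6 bp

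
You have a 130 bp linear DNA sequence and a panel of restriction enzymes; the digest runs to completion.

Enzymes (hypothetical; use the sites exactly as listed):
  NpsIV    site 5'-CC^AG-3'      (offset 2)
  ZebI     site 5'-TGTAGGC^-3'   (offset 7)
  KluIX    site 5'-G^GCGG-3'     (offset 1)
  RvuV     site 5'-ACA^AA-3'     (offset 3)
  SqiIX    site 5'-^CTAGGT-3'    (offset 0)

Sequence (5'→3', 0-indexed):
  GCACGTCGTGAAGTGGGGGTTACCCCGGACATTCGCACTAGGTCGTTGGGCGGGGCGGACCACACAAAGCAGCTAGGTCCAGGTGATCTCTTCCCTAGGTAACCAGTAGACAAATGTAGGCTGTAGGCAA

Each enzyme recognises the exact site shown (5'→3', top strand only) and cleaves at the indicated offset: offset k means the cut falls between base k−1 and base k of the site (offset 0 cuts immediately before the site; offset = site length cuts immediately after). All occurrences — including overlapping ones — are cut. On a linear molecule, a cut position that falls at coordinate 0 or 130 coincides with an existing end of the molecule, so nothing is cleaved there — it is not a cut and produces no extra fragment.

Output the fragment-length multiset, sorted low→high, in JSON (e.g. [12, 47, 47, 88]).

[2,5,6,7,8,8,9,10,12,12,14,37]

Site scan:
  NpsIV (CCAG, off=2): starts [78, 102] → cuts [80, 104]
  ZebI (TGTAGGC, off=7): starts [114, 121] → cuts [121, 128]
  KluIX (GGCGG, off=1): starts [48, 53] → cuts [49, 54]
  RvuV (ACAAA, off=3): starts [63, 109] → cuts [66, 112]
  SqiIX (CTAGGT, off=0): starts [37, 72, 94] → cuts [37, 72, 94]

Pooled cuts: [37, 49, 54, 66, 72, 80, 94, 104, 112, 121, 128]

Fragment lengths:
  [0,37): 37 bp
  [37,49): 12 bp
  [49,54): 5 bp
  [54,66): 12 bp
  [66,72): 6 bp
  [72,80): 8 bp
  [80,94): 14 bp
  [94,104): 10 bp
  [104,112): 8 bp
  [112,121): 9 bp
  [121,128): 7 bp
  [128,130): 2 bp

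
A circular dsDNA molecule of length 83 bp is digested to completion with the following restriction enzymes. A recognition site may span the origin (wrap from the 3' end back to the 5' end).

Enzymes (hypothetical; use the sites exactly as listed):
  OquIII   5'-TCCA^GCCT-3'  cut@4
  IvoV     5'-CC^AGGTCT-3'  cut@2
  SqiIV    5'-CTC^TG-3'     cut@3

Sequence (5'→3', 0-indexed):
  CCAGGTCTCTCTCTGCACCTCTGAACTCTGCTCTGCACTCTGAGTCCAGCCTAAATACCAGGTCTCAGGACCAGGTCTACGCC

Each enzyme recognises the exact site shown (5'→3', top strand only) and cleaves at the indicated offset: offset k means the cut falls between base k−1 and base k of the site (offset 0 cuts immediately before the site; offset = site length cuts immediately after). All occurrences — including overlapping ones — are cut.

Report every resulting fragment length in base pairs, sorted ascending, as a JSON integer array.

[5,7,7,8,8,11,11,13,13]

Scan for sites:
  OquIII (TCCAGCCT, off=4): starts [44] → cuts [48]
  IvoV (CCAGGTCT, off=2): starts [0, 57, 70] → cuts [2, 59, 72]
  SqiIV (CTCTG, off=3): starts [10, 18, 25, 30, 37] → cuts [13, 21, 28, 33, 40]

Pooled cuts: [2, 13, 21, 28, 33, 40, 48, 59, 72]

Fragment lengths:
  2→13: 11 bp
  13→21: 8 bp
  21→28: 7 bp
  28→33: 5 bp
  33→40: 7 bp
  40→48: 8 bp
  48→59: 11 bp
  59→72: 13 bp
  72→2 (wrap): 83-72+2 = 13 bp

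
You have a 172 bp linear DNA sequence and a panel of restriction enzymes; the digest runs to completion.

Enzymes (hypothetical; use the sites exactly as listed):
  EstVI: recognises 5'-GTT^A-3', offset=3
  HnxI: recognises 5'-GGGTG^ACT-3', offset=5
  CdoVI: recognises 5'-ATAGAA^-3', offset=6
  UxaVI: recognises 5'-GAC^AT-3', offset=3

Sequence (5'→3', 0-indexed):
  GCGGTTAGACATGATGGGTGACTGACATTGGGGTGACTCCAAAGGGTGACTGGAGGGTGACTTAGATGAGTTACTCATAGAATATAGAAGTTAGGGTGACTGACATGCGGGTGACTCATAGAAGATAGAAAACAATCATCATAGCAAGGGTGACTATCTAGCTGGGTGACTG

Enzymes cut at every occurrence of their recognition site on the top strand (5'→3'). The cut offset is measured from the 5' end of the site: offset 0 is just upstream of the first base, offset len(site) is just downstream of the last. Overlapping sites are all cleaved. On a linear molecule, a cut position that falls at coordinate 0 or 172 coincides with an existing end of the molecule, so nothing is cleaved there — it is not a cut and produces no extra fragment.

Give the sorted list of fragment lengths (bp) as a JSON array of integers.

Scan for sites:
  EstVI GTTA/3: at [3, 69, 89] ⇒ [6, 72, 92]
  HnxI GGGTGACT/5: at [15, 30, 43, 54, 93, 108, 147, 163] ⇒ [20, 35, 48, 59, 98, 113, 152, 168]
  CdoVI ATAGAA/6: at [76, 83, 117, 124] ⇒ [82, 89, 123, 130]
  UxaVI GACAT/3: at [7, 23, 101] ⇒ [10, 26, 104]

All cut coordinates (distinct, sorted): [6, 10, 20, 26, 35, 48, 59, 72, 82, 89, 92, 98, 104, 113, 123, 130, 152, 168]

Fragments:
  [0,6): 6 bp
  [6,10): 4 bp
  [10,20): 10 bp
  [20,26): 6 bp
  [26,35): 9 bp
  [35,48): 13 bp
  [48,59): 11 bp
  [59,72): 13 bp
  [72,82): 10 bp
  [82,89): 7 bp
  [89,92): 3 bp
  [92,98): 6 bp
  [98,104): 6 bp
  [104,113): 9 bp
  [113,123): 10 bp
  [123,130): 7 bp
  [130,152): 22 bp
  [152,168): 16 bp
  [168,172): 4 bp

[3,4,4,6,6,6,6,7,7,9,9,10,10,10,11,13,13,16,22]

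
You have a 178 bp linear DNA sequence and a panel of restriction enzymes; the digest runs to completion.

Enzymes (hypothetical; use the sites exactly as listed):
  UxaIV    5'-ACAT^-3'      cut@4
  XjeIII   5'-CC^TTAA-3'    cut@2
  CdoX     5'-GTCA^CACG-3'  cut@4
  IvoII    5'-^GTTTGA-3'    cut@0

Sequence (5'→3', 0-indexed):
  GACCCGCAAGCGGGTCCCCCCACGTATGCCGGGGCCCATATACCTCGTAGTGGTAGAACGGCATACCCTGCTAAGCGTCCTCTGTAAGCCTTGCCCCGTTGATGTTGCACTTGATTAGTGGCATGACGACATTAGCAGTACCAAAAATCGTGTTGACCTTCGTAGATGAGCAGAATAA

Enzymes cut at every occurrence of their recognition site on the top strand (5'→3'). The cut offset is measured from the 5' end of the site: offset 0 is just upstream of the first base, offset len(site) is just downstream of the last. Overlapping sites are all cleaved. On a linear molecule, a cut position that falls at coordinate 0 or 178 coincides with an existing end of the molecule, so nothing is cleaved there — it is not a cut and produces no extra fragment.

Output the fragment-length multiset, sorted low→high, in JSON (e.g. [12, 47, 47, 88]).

[46,132]

Site scan:
  UxaIV (ACAT, off=4): starts [128] → cuts [132]
  XjeIII (CCTTAA, off=2): no sites
  CdoX (GTCACACG, off=4): no sites
  IvoII (GTTTGA, off=0): no sites

Pooled cuts: [132]

Fragment lengths:
  [0,132): 132 bp
  [132,178): 46 bp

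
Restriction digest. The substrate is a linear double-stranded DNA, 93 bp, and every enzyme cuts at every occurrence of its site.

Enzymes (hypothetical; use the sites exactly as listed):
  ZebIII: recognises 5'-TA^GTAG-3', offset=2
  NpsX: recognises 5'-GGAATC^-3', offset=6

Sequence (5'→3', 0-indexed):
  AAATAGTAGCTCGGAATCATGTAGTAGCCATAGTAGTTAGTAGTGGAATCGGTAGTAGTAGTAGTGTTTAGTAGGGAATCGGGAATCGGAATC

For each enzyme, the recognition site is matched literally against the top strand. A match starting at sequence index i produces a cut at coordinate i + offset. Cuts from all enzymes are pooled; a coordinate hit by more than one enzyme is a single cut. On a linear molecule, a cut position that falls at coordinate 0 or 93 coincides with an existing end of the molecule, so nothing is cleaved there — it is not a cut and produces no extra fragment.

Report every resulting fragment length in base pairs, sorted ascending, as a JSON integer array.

[3,3,4,5,5,6,7,7,9,10,10,11,13]

Site scan:
  ZebIII (TAGTAG, off=2): starts [3, 21, 30, 37, 52, 55, 58, 68] → cuts [5, 23, 32, 39, 54, 57, 60, 70]
  NpsX (GGAATC, off=6): starts [12, 44, 74, 81, 87] → cuts [18, 50, 80, 87] (position 93 is a terminus of the linear molecule — no cut)

All cut coordinates (distinct, sorted): [5, 18, 23, 32, 39, 50, 54, 57, 60, 70, 80, 87]

Fragment lengths:
  [0,5): 5 bp
  [5,18): 13 bp
  [18,23): 5 bp
  [23,32): 9 bp
  [32,39): 7 bp
  [39,50): 11 bp
  [50,54): 4 bp
  [54,57): 3 bp
  [57,60): 3 bp
  [60,70): 10 bp
  [70,80): 10 bp
  [80,87): 7 bp
  [87,93): 6 bp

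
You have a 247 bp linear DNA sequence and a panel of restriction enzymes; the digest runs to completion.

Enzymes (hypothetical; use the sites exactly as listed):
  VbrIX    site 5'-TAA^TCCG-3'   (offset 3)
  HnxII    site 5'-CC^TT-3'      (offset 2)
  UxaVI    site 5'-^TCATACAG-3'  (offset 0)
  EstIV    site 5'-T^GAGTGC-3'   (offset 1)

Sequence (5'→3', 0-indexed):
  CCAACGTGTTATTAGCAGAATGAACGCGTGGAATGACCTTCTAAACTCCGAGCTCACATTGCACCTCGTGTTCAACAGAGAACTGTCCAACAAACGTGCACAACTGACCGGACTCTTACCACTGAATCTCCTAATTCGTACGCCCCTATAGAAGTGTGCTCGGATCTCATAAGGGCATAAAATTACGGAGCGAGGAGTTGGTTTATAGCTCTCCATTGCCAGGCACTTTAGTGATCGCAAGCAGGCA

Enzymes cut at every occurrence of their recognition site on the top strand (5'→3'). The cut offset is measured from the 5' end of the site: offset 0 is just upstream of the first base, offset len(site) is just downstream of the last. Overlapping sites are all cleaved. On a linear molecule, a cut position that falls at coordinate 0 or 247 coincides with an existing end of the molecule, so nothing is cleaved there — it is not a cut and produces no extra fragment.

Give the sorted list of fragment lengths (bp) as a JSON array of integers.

[38,209]

Per-enzyme occurrences:
  VbrIX (TAATCCG, off=3): no sites
  HnxII (CCTT, off=2): starts [36] → cuts [38]
  UxaVI (TCATACAG, off=0): no sites
  EstIV (TGAGTGC, off=1): no sites

All cut coordinates (distinct, sorted): [38]

Fragment lengths:
  [0,38): 38 bp
  [38,247): 209 bp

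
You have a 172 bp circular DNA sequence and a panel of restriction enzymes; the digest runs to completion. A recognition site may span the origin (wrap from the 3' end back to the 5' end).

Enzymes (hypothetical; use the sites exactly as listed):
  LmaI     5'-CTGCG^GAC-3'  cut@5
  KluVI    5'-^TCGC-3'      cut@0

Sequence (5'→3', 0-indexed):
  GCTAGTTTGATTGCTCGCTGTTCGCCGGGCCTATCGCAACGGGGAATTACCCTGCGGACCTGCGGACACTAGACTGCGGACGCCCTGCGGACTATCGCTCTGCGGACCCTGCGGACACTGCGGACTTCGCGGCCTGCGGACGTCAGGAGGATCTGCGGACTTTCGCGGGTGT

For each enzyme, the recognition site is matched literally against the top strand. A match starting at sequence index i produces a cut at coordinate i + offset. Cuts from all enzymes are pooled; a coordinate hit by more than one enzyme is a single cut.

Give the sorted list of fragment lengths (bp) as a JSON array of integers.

[4,5,5,7,8,9,9,10,11,12,12,14,19,23,24]

Scan for sites:
  LmaI (CTGCGGAC, off=5): starts [51, 59, 73, 84, 99, 108, 117, 133, 152] → cuts [56, 64, 78, 89, 104, 113, 122, 138, 157]
  KluVI (TCGC, off=0): starts [14, 21, 33, 94, 126, 162] → cuts [14, 21, 33, 94, 126, 162]

All cut coordinates (distinct, sorted): [14, 21, 33, 56, 64, 78, 89, 94, 104, 113, 122, 126, 138, 157, 162]

Fragments:
  14→21: 7 bp
  21→33: 12 bp
  33→56: 23 bp
  56→64: 8 bp
  64→78: 14 bp
  78→89: 11 bp
  89→94: 5 bp
  94→104: 10 bp
  104→113: 9 bp
  113→122: 9 bp
  122→126: 4 bp
  126→138: 12 bp
  138→157: 19 bp
  157→162: 5 bp
  162→14 (wrap): 172-162+14 = 24 bp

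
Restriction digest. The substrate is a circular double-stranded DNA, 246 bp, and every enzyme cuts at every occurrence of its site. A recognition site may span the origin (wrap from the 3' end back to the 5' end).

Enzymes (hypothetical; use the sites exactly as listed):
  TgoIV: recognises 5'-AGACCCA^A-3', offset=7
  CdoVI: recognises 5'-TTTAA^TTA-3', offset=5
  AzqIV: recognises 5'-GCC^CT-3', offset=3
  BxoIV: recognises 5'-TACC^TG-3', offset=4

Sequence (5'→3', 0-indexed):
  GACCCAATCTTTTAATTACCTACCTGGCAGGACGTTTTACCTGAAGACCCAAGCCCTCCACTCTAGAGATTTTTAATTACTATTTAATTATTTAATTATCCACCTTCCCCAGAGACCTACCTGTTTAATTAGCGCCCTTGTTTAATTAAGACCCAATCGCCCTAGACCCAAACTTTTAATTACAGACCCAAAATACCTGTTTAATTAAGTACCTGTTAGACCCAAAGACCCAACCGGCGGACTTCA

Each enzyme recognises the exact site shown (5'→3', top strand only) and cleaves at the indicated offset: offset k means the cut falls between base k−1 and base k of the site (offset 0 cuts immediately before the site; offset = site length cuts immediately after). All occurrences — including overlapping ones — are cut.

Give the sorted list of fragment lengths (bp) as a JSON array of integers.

[4,6,7,7,7,8,8,8,9,9,9,9,9,9,10,10,11,11,11,17,20,21,26]

Scan for sites:
  TgoIV (AGACCCAA, off=7): starts [44, 148, 163, 183, 217, 225, 245] → cuts [6, 51, 155, 170, 190, 224, 232]
  CdoVI (TTTAATTA, off=5): starts [10, 71, 82, 90, 123, 140, 174, 199] → cuts [15, 76, 87, 95, 128, 145, 179, 204]
  AzqIV (GCCCT, off=3): starts [52, 133, 158] → cuts [55, 136, 161]
  BxoIV (TACCTG, off=4): starts [20, 37, 117, 193, 209] → cuts [24, 41, 121, 197, 213]

All cut coordinates (distinct, sorted): [6, 15, 24, 41, 51, 55, 76, 87, 95, 121, 128, 136, 145, 155, 161, 170, 179, 190, 197, 204, 213, 224, 232]

Fragments:
  6→15: 9 bp
  15→24: 9 bp
  24→41: 17 bp
  41→51: 10 bp
  51→55: 4 bp
  55→76: 21 bp
  76→87: 11 bp
  87→95: 8 bp
  95→121: 26 bp
  121→128: 7 bp
  128→136: 8 bp
  136→145: 9 bp
  145→155: 10 bp
  155→161: 6 bp
  161→170: 9 bp
  170→179: 9 bp
  179→190: 11 bp
  190→197: 7 bp
  197→204: 7 bp
  204→213: 9 bp
  213→224: 11 bp
  224→232: 8 bp
  232→6 (wrap): 246-232+6 = 20 bp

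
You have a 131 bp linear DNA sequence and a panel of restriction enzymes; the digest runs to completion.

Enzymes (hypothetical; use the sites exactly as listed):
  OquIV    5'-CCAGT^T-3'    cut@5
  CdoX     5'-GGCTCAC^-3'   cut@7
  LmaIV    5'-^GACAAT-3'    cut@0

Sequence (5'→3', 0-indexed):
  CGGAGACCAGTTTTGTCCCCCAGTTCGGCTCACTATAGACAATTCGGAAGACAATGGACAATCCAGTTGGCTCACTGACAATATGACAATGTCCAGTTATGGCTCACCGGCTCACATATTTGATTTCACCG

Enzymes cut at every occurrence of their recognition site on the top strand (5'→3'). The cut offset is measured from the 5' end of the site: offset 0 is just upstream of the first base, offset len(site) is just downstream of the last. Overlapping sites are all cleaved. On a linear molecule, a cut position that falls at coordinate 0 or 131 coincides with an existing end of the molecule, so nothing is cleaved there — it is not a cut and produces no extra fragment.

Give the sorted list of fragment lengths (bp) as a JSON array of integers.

Scan for sites:
  OquIV CCAGTT/5: at [6, 19, 62, 92] ⇒ [11, 24, 67, 97]
  CdoX GGCTCAC/7: at [26, 68, 100, 108] ⇒ [33, 75, 107, 115]
  LmaIV GACAAT/0: at [37, 49, 56, 76, 84] ⇒ [37, 49, 56, 76, 84]

Pooled cuts: [11, 24, 33, 37, 49, 56, 67, 75, 76, 84, 97, 107, 115]

Fragment lengths:
  [0,11): 11 bp
  [11,24): 13 bp
  [24,33): 9 bp
  [33,37): 4 bp
  [37,49): 12 bp
  [49,56): 7 bp
  [56,67): 11 bp
  [67,75): 8 bp
  [75,76): 1 bp
  [76,84): 8 bp
  [84,97): 13 bp
  [97,107): 10 bp
  [107,115): 8 bp
  [115,131): 16 bp

[1,4,7,8,8,8,9,10,11,11,12,13,13,16]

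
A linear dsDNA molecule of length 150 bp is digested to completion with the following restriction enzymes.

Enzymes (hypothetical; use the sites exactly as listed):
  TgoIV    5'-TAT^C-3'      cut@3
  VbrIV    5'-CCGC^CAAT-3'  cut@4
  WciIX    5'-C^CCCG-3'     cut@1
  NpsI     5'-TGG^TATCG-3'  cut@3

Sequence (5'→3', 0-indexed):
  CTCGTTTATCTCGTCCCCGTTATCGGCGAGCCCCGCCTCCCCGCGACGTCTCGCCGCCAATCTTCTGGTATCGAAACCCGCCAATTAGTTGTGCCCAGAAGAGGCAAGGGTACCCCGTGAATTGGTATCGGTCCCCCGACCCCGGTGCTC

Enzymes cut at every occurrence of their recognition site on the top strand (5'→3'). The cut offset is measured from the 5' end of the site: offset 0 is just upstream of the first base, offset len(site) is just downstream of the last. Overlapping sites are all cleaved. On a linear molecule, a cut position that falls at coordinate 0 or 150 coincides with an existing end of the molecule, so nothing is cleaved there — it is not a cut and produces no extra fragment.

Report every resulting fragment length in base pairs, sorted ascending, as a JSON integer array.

[3,3,6,6,6,8,8,8,9,10,10,11,12,18,32]

Per-enzyme occurrences:
  TgoIV TATC/3: at [6, 20, 68, 125] ⇒ [9, 23, 71, 128]
  VbrIV CCGCCAAT/4: at [53, 77] ⇒ [57, 81]
  WciIX CCCCG/1: at [14, 30, 38, 112, 133, 139] ⇒ [15, 31, 39, 113, 134, 140]
  NpsI TGGTATCG/3: at [65, 122] ⇒ [68, 125]

Pooled cuts: [9, 15, 23, 31, 39, 57, 68, 71, 81, 113, 125, 128, 134, 140]

Fragments:
  [0,9): 9 bp
  [9,15): 6 bp
  [15,23): 8 bp
  [23,31): 8 bp
  [31,39): 8 bp
  [39,57): 18 bp
  [57,68): 11 bp
  [68,71): 3 bp
  [71,81): 10 bp
  [81,113): 32 bp
  [113,125): 12 bp
  [125,128): 3 bp
  [128,134): 6 bp
  [134,140): 6 bp
  [140,150): 10 bp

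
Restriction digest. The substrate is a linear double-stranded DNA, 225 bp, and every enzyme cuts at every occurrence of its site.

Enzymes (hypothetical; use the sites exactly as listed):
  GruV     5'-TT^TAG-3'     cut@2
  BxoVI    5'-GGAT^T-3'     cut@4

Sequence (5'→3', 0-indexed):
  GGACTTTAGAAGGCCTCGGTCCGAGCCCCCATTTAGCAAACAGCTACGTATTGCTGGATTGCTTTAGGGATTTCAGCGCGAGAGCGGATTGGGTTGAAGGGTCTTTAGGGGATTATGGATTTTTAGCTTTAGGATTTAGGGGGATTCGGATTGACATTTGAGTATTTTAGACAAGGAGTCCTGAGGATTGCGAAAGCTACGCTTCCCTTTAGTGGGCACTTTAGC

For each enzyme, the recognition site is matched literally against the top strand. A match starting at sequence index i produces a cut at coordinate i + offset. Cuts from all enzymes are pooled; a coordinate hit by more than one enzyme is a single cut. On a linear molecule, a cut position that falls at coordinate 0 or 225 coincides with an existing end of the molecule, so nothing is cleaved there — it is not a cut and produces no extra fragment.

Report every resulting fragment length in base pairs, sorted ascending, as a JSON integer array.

[1,3,4,5,6,6,6,6,7,7,8,9,12,16,16,18,21,21,26,27]

Per-enzyme occurrences:
  GruV (TTTAG, off=2): starts [4, 31, 62, 103, 121, 127, 134, 165, 207, 219] → cuts [6, 33, 64, 105, 123, 129, 136, 167, 209, 221]
  BxoVI (GGATT, off=4): starts [55, 67, 85, 109, 116, 131, 141, 147, 184] → cuts [59, 71, 89, 113, 120, 135, 145, 151, 188]

All cut coordinates (distinct, sorted): [6, 33, 59, 64, 71, 89, 105, 113, 120, 123, 129, 135, 136, 145, 151, 167, 188, 209, 221]

Fragment lengths:
  [0,6): 6 bp
  [6,33): 27 bp
  [33,59): 26 bp
  [59,64): 5 bp
  [64,71): 7 bp
  [71,89): 18 bp
  [89,105): 16 bp
  [105,113): 8 bp
  [113,120): 7 bp
  [120,123): 3 bp
  [123,129): 6 bp
  [129,135): 6 bp
  [135,136): 1 bp
  [136,145): 9 bp
  [145,151): 6 bp
  [151,167): 16 bp
  [167,188): 21 bp
  [188,209): 21 bp
  [209,221): 12 bp
  [221,225): 4 bp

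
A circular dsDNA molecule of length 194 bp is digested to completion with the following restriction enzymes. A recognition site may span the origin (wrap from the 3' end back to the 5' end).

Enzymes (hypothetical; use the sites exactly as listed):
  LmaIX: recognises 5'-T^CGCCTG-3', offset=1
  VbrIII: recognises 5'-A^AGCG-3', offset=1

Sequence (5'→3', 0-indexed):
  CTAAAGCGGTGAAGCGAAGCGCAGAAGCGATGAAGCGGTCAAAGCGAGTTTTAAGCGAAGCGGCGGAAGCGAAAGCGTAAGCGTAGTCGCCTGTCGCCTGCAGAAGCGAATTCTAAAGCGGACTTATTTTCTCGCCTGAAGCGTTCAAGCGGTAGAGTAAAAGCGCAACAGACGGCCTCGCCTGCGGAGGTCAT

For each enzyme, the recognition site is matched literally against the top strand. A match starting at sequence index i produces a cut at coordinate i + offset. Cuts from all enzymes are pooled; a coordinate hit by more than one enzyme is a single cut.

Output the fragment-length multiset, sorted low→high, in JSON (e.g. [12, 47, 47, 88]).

Scan for sites:
  LmaIX (TCGCCTG, off=1): starts [86, 93, 131, 177] → cuts [87, 94, 132, 178]
  VbrIII (AAGCG, off=1): starts [3, 11, 16, 24, 32, 41, 52, 57, 66, 72, 78, 103, 115, 138, 146, 160] → cuts [4, 12, 17, 25, 33, 42, 53, 58, 67, 73, 79, 104, 116, 139, 147, 161]

All cut coordinates (distinct, sorted): [4, 12, 17, 25, 33, 42, 53, 58, 67, 73, 79, 87, 94, 104, 116, 132, 139, 147, 161, 178]

Fragment lengths:
  4→12: 8 bp
  12→17: 5 bp
  17→25: 8 bp
  25→33: 8 bp
  33→42: 9 bp
  42→53: 11 bp
  53→58: 5 bp
  58→67: 9 bp
  67→73: 6 bp
  73→79: 6 bp
  79→87: 8 bp
  87→94: 7 bp
  94→104: 10 bp
  104→116: 12 bp
  116→132: 16 bp
  132→139: 7 bp
  139→147: 8 bp
  147→161: 14 bp
  161→178: 17 bp
  178→4 (wrap): 194-178+4 = 20 bp

[5,5,6,6,7,7,8,8,8,8,8,9,9,10,11,12,14,16,17,20]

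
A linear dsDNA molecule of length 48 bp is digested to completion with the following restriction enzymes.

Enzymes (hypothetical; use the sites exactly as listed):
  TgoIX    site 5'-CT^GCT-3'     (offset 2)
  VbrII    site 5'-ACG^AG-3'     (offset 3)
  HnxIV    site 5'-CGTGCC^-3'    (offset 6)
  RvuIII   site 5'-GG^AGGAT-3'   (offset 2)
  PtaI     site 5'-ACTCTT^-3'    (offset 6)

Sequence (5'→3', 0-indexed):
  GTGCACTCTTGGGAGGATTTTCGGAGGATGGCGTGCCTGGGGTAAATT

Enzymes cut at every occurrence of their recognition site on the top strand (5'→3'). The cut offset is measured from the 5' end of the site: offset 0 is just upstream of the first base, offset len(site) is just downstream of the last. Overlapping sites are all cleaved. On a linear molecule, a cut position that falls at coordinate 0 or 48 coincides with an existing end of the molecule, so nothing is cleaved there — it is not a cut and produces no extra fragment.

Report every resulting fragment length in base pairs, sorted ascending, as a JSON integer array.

Site scan:
  TgoIX (CTGCT, off=2): no sites
  VbrII (ACGAG, off=3): no sites
  HnxIV CGTGCC/6: at [31] ⇒ [37]
  RvuIII GGAGGAT/2: at [11, 22] ⇒ [13, 24]
  PtaI ACTCTT/6: at [4] ⇒ [10]

All cut coordinates (distinct, sorted): [10, 13, 24, 37]

Fragment lengths:
  [0,10): 10 bp
  [10,13): 3 bp
  [13,24): 11 bp
  [24,37): 13 bp
  [37,48): 11 bp

[3,10,11,11,13]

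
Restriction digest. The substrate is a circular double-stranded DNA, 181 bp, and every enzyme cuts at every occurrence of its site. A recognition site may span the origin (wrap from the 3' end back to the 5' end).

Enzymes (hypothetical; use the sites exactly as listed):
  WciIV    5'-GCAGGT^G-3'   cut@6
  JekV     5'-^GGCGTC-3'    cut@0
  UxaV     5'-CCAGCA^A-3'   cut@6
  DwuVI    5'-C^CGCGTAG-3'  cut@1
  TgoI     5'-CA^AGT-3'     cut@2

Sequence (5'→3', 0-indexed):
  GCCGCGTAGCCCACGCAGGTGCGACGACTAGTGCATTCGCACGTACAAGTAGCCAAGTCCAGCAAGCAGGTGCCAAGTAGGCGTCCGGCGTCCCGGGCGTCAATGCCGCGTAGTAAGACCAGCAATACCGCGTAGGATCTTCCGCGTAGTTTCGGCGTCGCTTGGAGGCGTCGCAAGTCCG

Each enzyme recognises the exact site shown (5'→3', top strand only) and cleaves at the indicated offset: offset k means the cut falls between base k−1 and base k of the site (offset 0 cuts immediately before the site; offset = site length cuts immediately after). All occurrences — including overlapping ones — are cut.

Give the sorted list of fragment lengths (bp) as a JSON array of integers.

Scan for sites:
  WciIV (GCAGGTG, off=6): starts [14, 65] → cuts [20, 71]
  JekV (GGCGTC, off=0): starts [79, 86, 95, 153, 166] → cuts [79, 86, 95, 153, 166]
  UxaV (CCAGCAA, off=6): starts [58, 118] → cuts [64, 124]
  DwuVI (CCGCGTAG, off=1): starts [1, 105, 127, 141] → cuts [2, 106, 128, 142]
  TgoI (CAAGT, off=2): starts [45, 53, 73, 173] → cuts [47, 55, 75, 175]

Pooled cuts: [2, 20, 47, 55, 64, 71, 75, 79, 86, 95, 106, 124, 128, 142, 153, 166, 175]

Fragment lengths:
  2→20: 18 bp
  20→47: 27 bp
  47→55: 8 bp
  55→64: 9 bp
  64→71: 7 bp
  71→75: 4 bp
  75→79: 4 bp
  79→86: 7 bp
  86→95: 9 bp
  95→106: 11 bp
  106→124: 18 bp
  124→128: 4 bp
  128→142: 14 bp
  142→153: 11 bp
  153→166: 13 bp
  166→175: 9 bp
  175→2 (wrap): 181-175+2 = 8 bp

[4,4,4,7,7,8,8,9,9,9,11,11,13,14,18,18,27]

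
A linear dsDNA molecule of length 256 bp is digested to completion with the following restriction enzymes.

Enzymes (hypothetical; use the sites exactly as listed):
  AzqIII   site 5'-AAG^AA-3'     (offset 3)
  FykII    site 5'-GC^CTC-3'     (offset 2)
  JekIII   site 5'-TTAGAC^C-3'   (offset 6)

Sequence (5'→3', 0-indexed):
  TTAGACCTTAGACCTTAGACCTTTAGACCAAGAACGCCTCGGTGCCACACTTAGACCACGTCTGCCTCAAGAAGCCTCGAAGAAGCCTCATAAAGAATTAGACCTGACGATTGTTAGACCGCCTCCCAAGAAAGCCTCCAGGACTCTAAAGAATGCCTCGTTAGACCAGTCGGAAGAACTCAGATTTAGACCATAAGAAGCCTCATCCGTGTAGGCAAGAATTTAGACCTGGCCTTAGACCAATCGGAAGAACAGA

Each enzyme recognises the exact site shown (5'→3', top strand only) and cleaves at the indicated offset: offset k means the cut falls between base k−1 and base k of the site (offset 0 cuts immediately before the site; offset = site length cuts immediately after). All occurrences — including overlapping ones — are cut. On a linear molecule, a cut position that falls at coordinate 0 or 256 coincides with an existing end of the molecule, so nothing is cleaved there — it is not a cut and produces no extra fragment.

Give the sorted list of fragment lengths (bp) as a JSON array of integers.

Per-enzyme occurrences:
  AzqIII (AAGAA, off=3): starts [29, 68, 79, 92, 127, 148, 173, 194, 216, 247] → cuts [32, 71, 82, 95, 130, 151, 176, 197, 219, 250]
  FykII (GCCTC, off=2): starts [35, 63, 73, 84, 120, 133, 154, 199] → cuts [37, 65, 75, 86, 122, 135, 156, 201]
  JekIII (TTAGACC, off=6): starts [0, 7, 14, 22, 50, 97, 113, 160, 185, 222, 234] → cuts [6, 13, 20, 28, 56, 103, 119, 166, 191, 228, 240]

Pooled cuts: [6, 13, 20, 28, 32, 37, 56, 65, 71, 75, 82, 86, 95, 103, 119, 122, 130, 135, 151, 156, 166, 176, 191, 197, 201, 219, 228, 240, 250]

Fragment lengths:
  [0,6): 6 bp
  [6,13): 7 bp
  [13,20): 7 bp
  [20,28): 8 bp
  [28,32): 4 bp
  [32,37): 5 bp
  [37,56): 19 bp
  [56,65): 9 bp
  [65,71): 6 bp
  [71,75): 4 bp
  [75,82): 7 bp
  [82,86): 4 bp
  [86,95): 9 bp
  [95,103): 8 bp
  [103,119): 16 bp
  [119,122): 3 bp
  [122,130): 8 bp
  [130,135): 5 bp
  [135,151): 16 bp
  [151,156): 5 bp
  [156,166): 10 bp
  [166,176): 10 bp
  [176,191): 15 bp
  [191,197): 6 bp
  [197,201): 4 bp
  [201,219): 18 bp
  [219,228): 9 bp
  [228,240): 12 bp
  [240,250): 10 bp
  [250,256): 6 bp

[3,4,4,4,4,5,5,5,6,6,6,6,7,7,7,8,8,8,9,9,9,10,10,10,12,15,16,16,18,19]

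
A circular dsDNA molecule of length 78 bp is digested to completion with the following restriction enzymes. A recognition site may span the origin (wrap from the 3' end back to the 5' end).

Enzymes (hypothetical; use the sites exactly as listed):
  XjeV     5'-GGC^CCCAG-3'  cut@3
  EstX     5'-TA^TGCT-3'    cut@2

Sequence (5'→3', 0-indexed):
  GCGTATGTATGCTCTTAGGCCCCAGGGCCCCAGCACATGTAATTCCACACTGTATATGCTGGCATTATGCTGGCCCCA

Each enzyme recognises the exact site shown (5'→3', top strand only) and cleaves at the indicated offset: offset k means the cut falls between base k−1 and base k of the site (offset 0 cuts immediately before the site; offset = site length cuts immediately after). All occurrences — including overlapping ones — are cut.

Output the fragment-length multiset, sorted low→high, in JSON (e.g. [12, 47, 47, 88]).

[7,8,11,11,13,28]

Per-enzyme occurrences:
  XjeV GGCCCCAG/3: at [17, 25, 71] ⇒ [20, 28, 74]
  EstX TATGCT/2: at [7, 54, 65] ⇒ [9, 56, 67]

All cut coordinates (distinct, sorted): [9, 20, 28, 56, 67, 74]

Fragment lengths:
  9→20: 11 bp
  20→28: 8 bp
  28→56: 28 bp
  56→67: 11 bp
  67→74: 7 bp
  74→9 (wrap): 78-74+9 = 13 bp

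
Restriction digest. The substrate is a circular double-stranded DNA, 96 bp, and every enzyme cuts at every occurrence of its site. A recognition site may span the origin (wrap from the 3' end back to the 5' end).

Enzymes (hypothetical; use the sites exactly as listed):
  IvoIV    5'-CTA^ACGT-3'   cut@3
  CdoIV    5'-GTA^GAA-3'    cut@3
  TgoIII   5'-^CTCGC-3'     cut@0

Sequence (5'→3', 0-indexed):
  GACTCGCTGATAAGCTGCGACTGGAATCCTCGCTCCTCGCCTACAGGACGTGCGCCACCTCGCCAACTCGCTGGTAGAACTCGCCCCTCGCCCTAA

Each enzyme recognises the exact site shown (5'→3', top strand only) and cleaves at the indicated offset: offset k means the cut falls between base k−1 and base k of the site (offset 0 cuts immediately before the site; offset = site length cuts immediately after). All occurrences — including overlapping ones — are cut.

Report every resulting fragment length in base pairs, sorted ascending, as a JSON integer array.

[3,7,7,8,10,12,23,26]

Per-enzyme occurrences:
  IvoIV (CTAACGT, off=3): no sites
  CdoIV (GTAGAA, off=3): starts [73] → cuts [76]
  TgoIII (CTCGC, off=0): starts [2, 28, 35, 58, 66, 79, 86] → cuts [2, 28, 35, 58, 66, 79, 86]

Pooled cuts: [2, 28, 35, 58, 66, 76, 79, 86]

Fragment lengths:
  2→28: 26 bp
  28→35: 7 bp
  35→58: 23 bp
  58→66: 8 bp
  66→76: 10 bp
  76→79: 3 bp
  79→86: 7 bp
  86→2 (wrap): 96-86+2 = 12 bp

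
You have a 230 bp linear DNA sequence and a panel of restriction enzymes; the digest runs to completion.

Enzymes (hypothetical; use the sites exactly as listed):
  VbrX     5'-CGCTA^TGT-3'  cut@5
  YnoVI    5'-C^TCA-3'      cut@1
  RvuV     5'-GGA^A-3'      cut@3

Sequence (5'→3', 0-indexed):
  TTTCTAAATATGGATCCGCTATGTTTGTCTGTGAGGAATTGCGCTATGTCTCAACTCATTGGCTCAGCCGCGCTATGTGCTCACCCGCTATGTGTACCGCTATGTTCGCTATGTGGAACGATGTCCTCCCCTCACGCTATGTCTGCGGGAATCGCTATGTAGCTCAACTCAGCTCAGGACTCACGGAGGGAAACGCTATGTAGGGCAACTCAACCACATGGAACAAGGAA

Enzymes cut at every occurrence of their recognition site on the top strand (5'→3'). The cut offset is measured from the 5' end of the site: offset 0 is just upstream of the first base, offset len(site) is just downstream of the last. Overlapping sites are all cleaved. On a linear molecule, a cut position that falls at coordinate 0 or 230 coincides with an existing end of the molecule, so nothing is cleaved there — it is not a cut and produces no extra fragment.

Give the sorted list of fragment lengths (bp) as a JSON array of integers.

Scan for sites:
  VbrX (CGCTATGT, off=5): starts [16, 41, 70, 85, 97, 106, 134, 152, 193] → cuts [21, 46, 75, 90, 102, 111, 139, 157, 198]
  YnoVI (CTCA, off=1): starts [49, 54, 62, 79, 130, 162, 167, 172, 179, 208] → cuts [50, 55, 63, 80, 131, 163, 168, 173, 180, 209]
  RvuV (GGAA, off=3): starts [34, 114, 147, 188, 219, 226] → cuts [37, 117, 150, 191, 222, 229]

Pooled cuts: [21, 37, 46, 50, 55, 63, 75, 80, 90, 102, 111, 117, 131, 139, 150, 157, 163, 168, 173, 180, 191, 198, 209, 222, 229]

Fragments:
  [0,21): 21 bp
  [21,37): 16 bp
  [37,46): 9 bp
  [46,50): 4 bp
  [50,55): 5 bp
  [55,63): 8 bp
  [63,75): 12 bp
  [75,80): 5 bp
  [80,90): 10 bp
  [90,102): 12 bp
  [102,111): 9 bp
  [111,117): 6 bp
  [117,131): 14 bp
  [131,139): 8 bp
  [139,150): 11 bp
  [150,157): 7 bp
  [157,163): 6 bp
  [163,168): 5 bp
  [168,173): 5 bp
  [173,180): 7 bp
  [180,191): 11 bp
  [191,198): 7 bp
  [198,209): 11 bp
  [209,222): 13 bp
  [222,229): 7 bp
  [229,230): 1 bp

[1,4,5,5,5,5,6,6,7,7,7,7,8,8,9,9,10,11,11,11,12,12,13,14,16,21]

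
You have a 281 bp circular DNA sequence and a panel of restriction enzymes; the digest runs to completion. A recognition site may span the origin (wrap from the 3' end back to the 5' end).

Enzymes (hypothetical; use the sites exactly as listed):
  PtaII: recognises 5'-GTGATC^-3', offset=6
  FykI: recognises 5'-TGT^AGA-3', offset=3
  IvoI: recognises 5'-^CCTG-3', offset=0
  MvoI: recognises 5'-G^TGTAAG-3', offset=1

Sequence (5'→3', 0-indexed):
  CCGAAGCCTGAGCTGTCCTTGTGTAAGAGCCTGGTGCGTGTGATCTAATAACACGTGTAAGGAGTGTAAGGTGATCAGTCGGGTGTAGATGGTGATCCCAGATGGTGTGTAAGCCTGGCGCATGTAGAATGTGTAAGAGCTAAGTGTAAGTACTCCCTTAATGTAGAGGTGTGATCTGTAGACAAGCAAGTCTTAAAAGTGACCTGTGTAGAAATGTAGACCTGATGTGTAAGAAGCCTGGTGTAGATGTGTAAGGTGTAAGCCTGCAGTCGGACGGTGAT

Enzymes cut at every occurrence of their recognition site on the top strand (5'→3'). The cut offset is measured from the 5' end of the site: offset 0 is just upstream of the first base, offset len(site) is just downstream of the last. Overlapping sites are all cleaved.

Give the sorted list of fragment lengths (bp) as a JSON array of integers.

Scan for sites:
  PtaII (GTGATC, off=6): starts [39, 70, 91, 170, 276] → cuts [1, 45, 76, 97, 176]
  FykI (TGTAGA, off=3): starts [83, 122, 161, 176, 206, 214, 241] → cuts [86, 125, 164, 179, 209, 217, 244]
  IvoI (CCTG, off=0): starts [6, 29, 113, 202, 220, 236, 262] → cuts [6, 29, 113, 202, 220, 236, 262]
  MvoI (GTGTAAG, off=1): starts [20, 54, 63, 106, 130, 143, 226, 248, 255] → cuts [21, 55, 64, 107, 131, 144, 227, 249, 256]

Pooled cuts: [1, 6, 21, 29, 45, 55, 64, 76, 86, 97, 107, 113, 125, 131, 144, 164, 176, 179, 202, 209, 217, 220, 227, 236, 244, 249, 256, 262]

Fragment lengths:
  1→6: 5 bp
  6→21: 15 bp
  21→29: 8 bp
  29→45: 16 bp
  45→55: 10 bp
  55→64: 9 bp
  64→76: 12 bp
  76→86: 10 bp
  86→97: 11 bp
  97→107: 10 bp
  107→113: 6 bp
  113→125: 12 bp
  125→131: 6 bp
  131→144: 13 bp
  144→164: 20 bp
  164→176: 12 bp
  176→179: 3 bp
  179→202: 23 bp
  202→209: 7 bp
  209→217: 8 bp
  217→220: 3 bp
  220→227: 7 bp
  227→236: 9 bp
  236→244: 8 bp
  244→249: 5 bp
  249→256: 7 bp
  256→262: 6 bp
  262→1 (wrap): 281-262+1 = 20 bp

[3,3,5,5,6,6,6,7,7,7,8,8,8,9,9,10,10,10,11,12,12,12,13,15,16,20,20,23]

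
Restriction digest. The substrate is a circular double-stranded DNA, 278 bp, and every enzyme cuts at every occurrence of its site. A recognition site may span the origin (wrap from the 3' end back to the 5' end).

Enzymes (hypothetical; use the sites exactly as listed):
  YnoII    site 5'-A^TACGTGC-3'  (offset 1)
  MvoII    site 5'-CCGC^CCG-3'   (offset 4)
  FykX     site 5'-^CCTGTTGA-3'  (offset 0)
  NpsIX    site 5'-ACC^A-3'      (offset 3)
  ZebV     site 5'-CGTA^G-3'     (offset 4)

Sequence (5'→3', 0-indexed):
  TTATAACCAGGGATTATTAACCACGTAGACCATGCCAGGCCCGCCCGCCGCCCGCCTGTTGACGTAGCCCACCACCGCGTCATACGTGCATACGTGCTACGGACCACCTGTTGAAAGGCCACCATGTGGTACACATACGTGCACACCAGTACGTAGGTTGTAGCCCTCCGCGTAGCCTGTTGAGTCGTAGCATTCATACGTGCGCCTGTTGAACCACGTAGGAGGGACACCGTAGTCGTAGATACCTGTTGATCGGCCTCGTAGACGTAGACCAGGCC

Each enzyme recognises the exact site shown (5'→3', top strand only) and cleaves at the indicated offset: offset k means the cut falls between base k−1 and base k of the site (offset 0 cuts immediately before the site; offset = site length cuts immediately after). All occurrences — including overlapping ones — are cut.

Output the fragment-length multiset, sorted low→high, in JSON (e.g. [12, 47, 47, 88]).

[1,1,3,4,4,4,5,5,6,6,7,7,7,8,8,8,9,11,12,12,12,13,13,14,14,14,15,17,19,19]

Per-enzyme occurrences:
  YnoII ATACGTGC/1: at [81, 89, 134, 195] ⇒ [82, 90, 135, 196]
  MvoII CCGCCCG/4: at [40, 47] ⇒ [44, 51]
  FykX CCTGTTGA/0: at [54, 106, 175, 204, 244] ⇒ [54, 106, 175, 204, 244]
  NpsIX ACCA/3: at [5, 19, 28, 70, 102, 120, 144, 212, 270] ⇒ [8, 22, 31, 73, 105, 123, 147, 215, 273]
  ZebV CGTAG/4: at [23, 62, 151, 170, 185, 216, 230, 236, 259, 265] ⇒ [27, 66, 155, 174, 189, 220, 234, 240, 263, 269]

Pooled cuts: [8, 22, 27, 31, 44, 51, 54, 66, 73, 82, 90, 105, 106, 123, 135, 147, 155, 174, 175, 189, 196, 204, 215, 220, 234, 240, 244, 263, 269, 273]

Fragments:
  8→22: 14 bp
  22→27: 5 bp
  27→31: 4 bp
  31→44: 13 bp
  44→51: 7 bp
  51→54: 3 bp
  54→66: 12 bp
  66→73: 7 bp
  73→82: 9 bp
  82→90: 8 bp
  90→105: 15 bp
  105→106: 1 bp
  106→123: 17 bp
  123→135: 12 bp
  135→147: 12 bp
  147→155: 8 bp
  155→174: 19 bp
  174→175: 1 bp
  175→189: 14 bp
  189→196: 7 bp
  196→204: 8 bp
  204→215: 11 bp
  215→220: 5 bp
  220→234: 14 bp
  234→240: 6 bp
  240→244: 4 bp
  244→263: 19 bp
  263→269: 6 bp
  269→273: 4 bp
  273→8 (wrap): 278-273+8 = 13 bp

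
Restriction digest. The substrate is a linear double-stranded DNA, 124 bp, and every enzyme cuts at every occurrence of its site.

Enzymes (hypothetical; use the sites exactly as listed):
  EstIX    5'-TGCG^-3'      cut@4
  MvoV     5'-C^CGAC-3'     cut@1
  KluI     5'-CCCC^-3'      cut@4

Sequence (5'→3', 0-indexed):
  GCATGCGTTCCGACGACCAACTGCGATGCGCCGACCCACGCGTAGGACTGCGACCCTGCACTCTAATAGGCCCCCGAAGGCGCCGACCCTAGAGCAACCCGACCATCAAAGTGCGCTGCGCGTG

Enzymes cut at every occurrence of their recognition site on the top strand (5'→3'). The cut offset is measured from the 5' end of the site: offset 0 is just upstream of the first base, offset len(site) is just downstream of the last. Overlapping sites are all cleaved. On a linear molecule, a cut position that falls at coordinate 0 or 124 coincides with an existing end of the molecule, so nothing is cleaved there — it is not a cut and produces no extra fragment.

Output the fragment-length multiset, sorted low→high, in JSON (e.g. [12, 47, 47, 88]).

[1,1,3,4,5,5,7,8,15,16,16,21,22]

Per-enzyme occurrences:
  EstIX TGCG/4: at [3, 21, 26, 48, 111, 116] ⇒ [7, 25, 30, 52, 115, 120]
  MvoV CCGAC/1: at [9, 30, 82, 98] ⇒ [10, 31, 83, 99]
  KluI CCCC/4: at [70, 71] ⇒ [74, 75]

Pooled cuts: [7, 10, 25, 30, 31, 52, 74, 75, 83, 99, 115, 120]

Fragment lengths:
  [0,7): 7 bp
  [7,10): 3 bp
  [10,25): 15 bp
  [25,30): 5 bp
  [30,31): 1 bp
  [31,52): 21 bp
  [52,74): 22 bp
  [74,75): 1 bp
  [75,83): 8 bp
  [83,99): 16 bp
  [99,115): 16 bp
  [115,120): 5 bp
  [120,124): 4 bp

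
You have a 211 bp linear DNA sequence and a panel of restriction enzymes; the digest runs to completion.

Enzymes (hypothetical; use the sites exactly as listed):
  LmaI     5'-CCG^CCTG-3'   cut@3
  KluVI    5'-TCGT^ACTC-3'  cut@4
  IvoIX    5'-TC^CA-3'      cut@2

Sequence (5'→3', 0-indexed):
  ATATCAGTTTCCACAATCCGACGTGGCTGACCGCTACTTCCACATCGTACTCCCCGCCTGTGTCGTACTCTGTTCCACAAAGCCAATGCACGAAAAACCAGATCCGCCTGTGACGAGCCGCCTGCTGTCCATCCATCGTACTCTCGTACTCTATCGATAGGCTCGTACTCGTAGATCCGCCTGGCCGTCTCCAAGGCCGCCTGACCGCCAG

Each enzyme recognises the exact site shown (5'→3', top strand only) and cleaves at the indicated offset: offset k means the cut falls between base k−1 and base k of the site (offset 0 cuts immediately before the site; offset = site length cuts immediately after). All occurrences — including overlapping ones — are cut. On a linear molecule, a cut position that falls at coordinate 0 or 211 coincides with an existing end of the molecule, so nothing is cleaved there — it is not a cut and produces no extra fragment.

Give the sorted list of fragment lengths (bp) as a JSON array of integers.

Site scan:
  LmaI CCGCCTG/3: at [53, 103, 117, 176, 196] ⇒ [56, 106, 120, 179, 199]
  KluVI TCGTACTC/4: at [44, 62, 135, 143, 162] ⇒ [48, 66, 139, 147, 166]
  IvoIX TCCA/2: at [9, 38, 73, 127, 131, 189] ⇒ [11, 40, 75, 129, 133, 191]

All cut coordinates (distinct, sorted): [11, 40, 48, 56, 66, 75, 106, 120, 129, 133, 139, 147, 166, 179, 191, 199]

Fragments:
  [0,11): 11 bp
  [11,40): 29 bp
  [40,48): 8 bp
  [48,56): 8 bp
  [56,66): 10 bp
  [66,75): 9 bp
  [75,106): 31 bp
  [106,120): 14 bp
  [120,129): 9 bp
  [129,133): 4 bp
  [133,139): 6 bp
  [139,147): 8 bp
  [147,166): 19 bp
  [166,179): 13 bp
  [179,191): 12 bp
  [191,199): 8 bp
  [199,211): 12 bp

[4,6,8,8,8,8,9,9,10,11,12,12,13,14,19,29,31]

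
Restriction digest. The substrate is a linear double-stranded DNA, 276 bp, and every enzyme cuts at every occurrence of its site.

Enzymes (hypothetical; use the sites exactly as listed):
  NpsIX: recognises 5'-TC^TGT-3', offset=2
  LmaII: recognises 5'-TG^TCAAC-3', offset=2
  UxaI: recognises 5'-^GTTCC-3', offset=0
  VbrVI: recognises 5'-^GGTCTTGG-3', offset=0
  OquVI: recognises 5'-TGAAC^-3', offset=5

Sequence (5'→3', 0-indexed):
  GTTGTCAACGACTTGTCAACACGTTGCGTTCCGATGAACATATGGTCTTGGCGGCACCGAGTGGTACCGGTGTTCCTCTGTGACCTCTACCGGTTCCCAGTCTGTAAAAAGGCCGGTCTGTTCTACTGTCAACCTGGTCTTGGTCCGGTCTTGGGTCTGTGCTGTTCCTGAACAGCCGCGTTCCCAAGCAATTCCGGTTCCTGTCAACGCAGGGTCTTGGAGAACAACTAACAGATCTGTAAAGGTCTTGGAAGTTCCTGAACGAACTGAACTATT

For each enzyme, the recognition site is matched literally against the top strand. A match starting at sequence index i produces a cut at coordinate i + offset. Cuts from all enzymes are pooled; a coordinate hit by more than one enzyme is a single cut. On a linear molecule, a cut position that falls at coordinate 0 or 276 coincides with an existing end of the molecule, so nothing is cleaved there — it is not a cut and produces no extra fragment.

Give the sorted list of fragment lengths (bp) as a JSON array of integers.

Per-enzyme occurrences:
  NpsIX (TCTGT, off=2): starts [76, 100, 116, 155, 235] → cuts [78, 102, 118, 157, 237]
  LmaII (TGTCAAC, off=2): starts [2, 13, 126, 201] → cuts [4, 15, 128, 203]
  UxaI (GTTCC, off=0): starts [27, 71, 92, 163, 179, 196, 253] → cuts [27, 71, 92, 163, 179, 196, 253]
  VbrVI (GGTCTTGG, off=0): starts [43, 135, 146, 212, 243] → cuts [43, 135, 146, 212, 243]
  OquVI (TGAAC, off=5): starts [34, 168, 258, 267] → cuts [39, 173, 263, 272]

All cut coordinates (distinct, sorted): [4, 15, 27, 39, 43, 71, 78, 92, 102, 118, 128, 135, 146, 157, 163, 173, 179, 196, 203, 212, 237, 243, 253, 263, 272]

Fragment lengths:
  [0,4): 4 bp
  [4,15): 11 bp
  [15,27): 12 bp
  [27,39): 12 bp
  [39,43): 4 bp
  [43,71): 28 bp
  [71,78): 7 bp
  [78,92): 14 bp
  [92,102): 10 bp
  [102,118): 16 bp
  [118,128): 10 bp
  [128,135): 7 bp
  [135,146): 11 bp
  [146,157): 11 bp
  [157,163): 6 bp
  [163,173): 10 bp
  [173,179): 6 bp
  [179,196): 17 bp
  [196,203): 7 bp
  [203,212): 9 bp
  [212,237): 25 bp
  [237,243): 6 bp
  [243,253): 10 bp
  [253,263): 10 bp
  [263,272): 9 bp
  [272,276): 4 bp

[4,4,4,6,6,6,7,7,7,9,9,10,10,10,10,10,11,11,11,12,12,14,16,17,25,28]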